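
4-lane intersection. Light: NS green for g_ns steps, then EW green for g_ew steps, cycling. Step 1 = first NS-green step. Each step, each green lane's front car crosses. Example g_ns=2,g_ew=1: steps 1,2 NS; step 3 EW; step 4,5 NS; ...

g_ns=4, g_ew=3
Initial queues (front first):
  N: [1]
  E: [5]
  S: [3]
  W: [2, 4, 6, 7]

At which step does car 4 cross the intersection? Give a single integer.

Step 1 [NS]: N:car1-GO,E:wait,S:car3-GO,W:wait | queues: N=0 E=1 S=0 W=4
Step 2 [NS]: N:empty,E:wait,S:empty,W:wait | queues: N=0 E=1 S=0 W=4
Step 3 [NS]: N:empty,E:wait,S:empty,W:wait | queues: N=0 E=1 S=0 W=4
Step 4 [NS]: N:empty,E:wait,S:empty,W:wait | queues: N=0 E=1 S=0 W=4
Step 5 [EW]: N:wait,E:car5-GO,S:wait,W:car2-GO | queues: N=0 E=0 S=0 W=3
Step 6 [EW]: N:wait,E:empty,S:wait,W:car4-GO | queues: N=0 E=0 S=0 W=2
Step 7 [EW]: N:wait,E:empty,S:wait,W:car6-GO | queues: N=0 E=0 S=0 W=1
Step 8 [NS]: N:empty,E:wait,S:empty,W:wait | queues: N=0 E=0 S=0 W=1
Step 9 [NS]: N:empty,E:wait,S:empty,W:wait | queues: N=0 E=0 S=0 W=1
Step 10 [NS]: N:empty,E:wait,S:empty,W:wait | queues: N=0 E=0 S=0 W=1
Step 11 [NS]: N:empty,E:wait,S:empty,W:wait | queues: N=0 E=0 S=0 W=1
Step 12 [EW]: N:wait,E:empty,S:wait,W:car7-GO | queues: N=0 E=0 S=0 W=0
Car 4 crosses at step 6

6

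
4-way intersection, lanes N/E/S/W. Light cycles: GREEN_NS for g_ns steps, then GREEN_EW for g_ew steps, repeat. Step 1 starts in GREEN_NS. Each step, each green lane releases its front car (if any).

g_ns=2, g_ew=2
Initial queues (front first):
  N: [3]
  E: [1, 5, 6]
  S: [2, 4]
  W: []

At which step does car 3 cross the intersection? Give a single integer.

Step 1 [NS]: N:car3-GO,E:wait,S:car2-GO,W:wait | queues: N=0 E=3 S=1 W=0
Step 2 [NS]: N:empty,E:wait,S:car4-GO,W:wait | queues: N=0 E=3 S=0 W=0
Step 3 [EW]: N:wait,E:car1-GO,S:wait,W:empty | queues: N=0 E=2 S=0 W=0
Step 4 [EW]: N:wait,E:car5-GO,S:wait,W:empty | queues: N=0 E=1 S=0 W=0
Step 5 [NS]: N:empty,E:wait,S:empty,W:wait | queues: N=0 E=1 S=0 W=0
Step 6 [NS]: N:empty,E:wait,S:empty,W:wait | queues: N=0 E=1 S=0 W=0
Step 7 [EW]: N:wait,E:car6-GO,S:wait,W:empty | queues: N=0 E=0 S=0 W=0
Car 3 crosses at step 1

1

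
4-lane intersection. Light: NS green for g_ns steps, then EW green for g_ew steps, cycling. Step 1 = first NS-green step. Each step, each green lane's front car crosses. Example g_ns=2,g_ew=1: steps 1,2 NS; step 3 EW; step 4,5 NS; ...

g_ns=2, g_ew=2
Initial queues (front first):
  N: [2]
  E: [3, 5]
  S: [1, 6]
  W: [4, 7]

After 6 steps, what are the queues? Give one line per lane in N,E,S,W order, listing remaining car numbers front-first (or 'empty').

Step 1 [NS]: N:car2-GO,E:wait,S:car1-GO,W:wait | queues: N=0 E=2 S=1 W=2
Step 2 [NS]: N:empty,E:wait,S:car6-GO,W:wait | queues: N=0 E=2 S=0 W=2
Step 3 [EW]: N:wait,E:car3-GO,S:wait,W:car4-GO | queues: N=0 E=1 S=0 W=1
Step 4 [EW]: N:wait,E:car5-GO,S:wait,W:car7-GO | queues: N=0 E=0 S=0 W=0

N: empty
E: empty
S: empty
W: empty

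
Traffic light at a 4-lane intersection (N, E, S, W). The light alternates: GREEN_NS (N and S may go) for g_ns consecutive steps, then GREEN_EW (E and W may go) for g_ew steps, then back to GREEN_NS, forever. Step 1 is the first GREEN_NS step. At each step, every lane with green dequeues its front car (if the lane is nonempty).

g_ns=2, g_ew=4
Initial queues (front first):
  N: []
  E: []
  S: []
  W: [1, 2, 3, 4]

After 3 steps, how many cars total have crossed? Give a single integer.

Answer: 1

Derivation:
Step 1 [NS]: N:empty,E:wait,S:empty,W:wait | queues: N=0 E=0 S=0 W=4
Step 2 [NS]: N:empty,E:wait,S:empty,W:wait | queues: N=0 E=0 S=0 W=4
Step 3 [EW]: N:wait,E:empty,S:wait,W:car1-GO | queues: N=0 E=0 S=0 W=3
Cars crossed by step 3: 1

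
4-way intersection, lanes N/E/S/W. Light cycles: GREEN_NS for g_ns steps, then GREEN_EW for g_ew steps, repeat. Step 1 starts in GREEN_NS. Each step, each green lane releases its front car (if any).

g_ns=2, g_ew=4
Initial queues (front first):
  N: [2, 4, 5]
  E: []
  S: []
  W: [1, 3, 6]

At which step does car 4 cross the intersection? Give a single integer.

Step 1 [NS]: N:car2-GO,E:wait,S:empty,W:wait | queues: N=2 E=0 S=0 W=3
Step 2 [NS]: N:car4-GO,E:wait,S:empty,W:wait | queues: N=1 E=0 S=0 W=3
Step 3 [EW]: N:wait,E:empty,S:wait,W:car1-GO | queues: N=1 E=0 S=0 W=2
Step 4 [EW]: N:wait,E:empty,S:wait,W:car3-GO | queues: N=1 E=0 S=0 W=1
Step 5 [EW]: N:wait,E:empty,S:wait,W:car6-GO | queues: N=1 E=0 S=0 W=0
Step 6 [EW]: N:wait,E:empty,S:wait,W:empty | queues: N=1 E=0 S=0 W=0
Step 7 [NS]: N:car5-GO,E:wait,S:empty,W:wait | queues: N=0 E=0 S=0 W=0
Car 4 crosses at step 2

2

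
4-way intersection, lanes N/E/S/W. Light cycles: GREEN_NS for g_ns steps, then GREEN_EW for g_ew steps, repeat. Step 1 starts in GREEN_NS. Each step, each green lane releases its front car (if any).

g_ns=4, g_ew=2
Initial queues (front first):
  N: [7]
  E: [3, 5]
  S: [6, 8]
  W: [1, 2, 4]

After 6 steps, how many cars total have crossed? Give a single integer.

Step 1 [NS]: N:car7-GO,E:wait,S:car6-GO,W:wait | queues: N=0 E=2 S=1 W=3
Step 2 [NS]: N:empty,E:wait,S:car8-GO,W:wait | queues: N=0 E=2 S=0 W=3
Step 3 [NS]: N:empty,E:wait,S:empty,W:wait | queues: N=0 E=2 S=0 W=3
Step 4 [NS]: N:empty,E:wait,S:empty,W:wait | queues: N=0 E=2 S=0 W=3
Step 5 [EW]: N:wait,E:car3-GO,S:wait,W:car1-GO | queues: N=0 E=1 S=0 W=2
Step 6 [EW]: N:wait,E:car5-GO,S:wait,W:car2-GO | queues: N=0 E=0 S=0 W=1
Cars crossed by step 6: 7

Answer: 7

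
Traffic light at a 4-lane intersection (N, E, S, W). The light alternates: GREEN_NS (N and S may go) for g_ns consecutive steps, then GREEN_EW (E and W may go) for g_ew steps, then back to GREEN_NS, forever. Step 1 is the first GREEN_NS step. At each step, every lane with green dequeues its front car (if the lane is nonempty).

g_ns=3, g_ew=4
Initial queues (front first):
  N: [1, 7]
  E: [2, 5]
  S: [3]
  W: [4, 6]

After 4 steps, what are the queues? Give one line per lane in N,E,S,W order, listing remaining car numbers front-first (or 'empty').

Step 1 [NS]: N:car1-GO,E:wait,S:car3-GO,W:wait | queues: N=1 E=2 S=0 W=2
Step 2 [NS]: N:car7-GO,E:wait,S:empty,W:wait | queues: N=0 E=2 S=0 W=2
Step 3 [NS]: N:empty,E:wait,S:empty,W:wait | queues: N=0 E=2 S=0 W=2
Step 4 [EW]: N:wait,E:car2-GO,S:wait,W:car4-GO | queues: N=0 E=1 S=0 W=1

N: empty
E: 5
S: empty
W: 6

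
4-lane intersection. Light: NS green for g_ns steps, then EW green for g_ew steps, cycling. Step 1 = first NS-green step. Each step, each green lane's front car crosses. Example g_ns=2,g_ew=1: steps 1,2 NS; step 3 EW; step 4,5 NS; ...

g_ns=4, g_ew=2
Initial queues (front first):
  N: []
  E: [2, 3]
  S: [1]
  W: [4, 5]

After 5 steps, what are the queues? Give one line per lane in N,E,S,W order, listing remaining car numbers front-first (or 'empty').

Step 1 [NS]: N:empty,E:wait,S:car1-GO,W:wait | queues: N=0 E=2 S=0 W=2
Step 2 [NS]: N:empty,E:wait,S:empty,W:wait | queues: N=0 E=2 S=0 W=2
Step 3 [NS]: N:empty,E:wait,S:empty,W:wait | queues: N=0 E=2 S=0 W=2
Step 4 [NS]: N:empty,E:wait,S:empty,W:wait | queues: N=0 E=2 S=0 W=2
Step 5 [EW]: N:wait,E:car2-GO,S:wait,W:car4-GO | queues: N=0 E=1 S=0 W=1

N: empty
E: 3
S: empty
W: 5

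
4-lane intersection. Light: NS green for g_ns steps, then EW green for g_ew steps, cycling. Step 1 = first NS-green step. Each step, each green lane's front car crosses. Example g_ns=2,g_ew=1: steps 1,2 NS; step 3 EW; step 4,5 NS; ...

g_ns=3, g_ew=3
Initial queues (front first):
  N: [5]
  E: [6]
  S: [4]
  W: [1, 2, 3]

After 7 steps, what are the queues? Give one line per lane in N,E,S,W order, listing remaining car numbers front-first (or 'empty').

Step 1 [NS]: N:car5-GO,E:wait,S:car4-GO,W:wait | queues: N=0 E=1 S=0 W=3
Step 2 [NS]: N:empty,E:wait,S:empty,W:wait | queues: N=0 E=1 S=0 W=3
Step 3 [NS]: N:empty,E:wait,S:empty,W:wait | queues: N=0 E=1 S=0 W=3
Step 4 [EW]: N:wait,E:car6-GO,S:wait,W:car1-GO | queues: N=0 E=0 S=0 W=2
Step 5 [EW]: N:wait,E:empty,S:wait,W:car2-GO | queues: N=0 E=0 S=0 W=1
Step 6 [EW]: N:wait,E:empty,S:wait,W:car3-GO | queues: N=0 E=0 S=0 W=0

N: empty
E: empty
S: empty
W: empty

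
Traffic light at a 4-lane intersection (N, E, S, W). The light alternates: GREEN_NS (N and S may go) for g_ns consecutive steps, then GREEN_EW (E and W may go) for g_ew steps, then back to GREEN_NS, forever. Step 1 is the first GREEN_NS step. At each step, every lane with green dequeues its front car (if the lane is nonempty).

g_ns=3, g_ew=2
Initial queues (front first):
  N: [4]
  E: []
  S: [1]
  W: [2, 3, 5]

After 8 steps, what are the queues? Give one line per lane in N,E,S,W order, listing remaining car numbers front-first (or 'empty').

Step 1 [NS]: N:car4-GO,E:wait,S:car1-GO,W:wait | queues: N=0 E=0 S=0 W=3
Step 2 [NS]: N:empty,E:wait,S:empty,W:wait | queues: N=0 E=0 S=0 W=3
Step 3 [NS]: N:empty,E:wait,S:empty,W:wait | queues: N=0 E=0 S=0 W=3
Step 4 [EW]: N:wait,E:empty,S:wait,W:car2-GO | queues: N=0 E=0 S=0 W=2
Step 5 [EW]: N:wait,E:empty,S:wait,W:car3-GO | queues: N=0 E=0 S=0 W=1
Step 6 [NS]: N:empty,E:wait,S:empty,W:wait | queues: N=0 E=0 S=0 W=1
Step 7 [NS]: N:empty,E:wait,S:empty,W:wait | queues: N=0 E=0 S=0 W=1
Step 8 [NS]: N:empty,E:wait,S:empty,W:wait | queues: N=0 E=0 S=0 W=1

N: empty
E: empty
S: empty
W: 5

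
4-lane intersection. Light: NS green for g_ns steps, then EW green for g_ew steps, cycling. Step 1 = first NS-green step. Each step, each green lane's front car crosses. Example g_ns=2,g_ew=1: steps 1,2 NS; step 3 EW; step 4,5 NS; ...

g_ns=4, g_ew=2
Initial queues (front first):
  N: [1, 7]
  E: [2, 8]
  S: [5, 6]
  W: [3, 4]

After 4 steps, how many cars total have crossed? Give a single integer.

Step 1 [NS]: N:car1-GO,E:wait,S:car5-GO,W:wait | queues: N=1 E=2 S=1 W=2
Step 2 [NS]: N:car7-GO,E:wait,S:car6-GO,W:wait | queues: N=0 E=2 S=0 W=2
Step 3 [NS]: N:empty,E:wait,S:empty,W:wait | queues: N=0 E=2 S=0 W=2
Step 4 [NS]: N:empty,E:wait,S:empty,W:wait | queues: N=0 E=2 S=0 W=2
Cars crossed by step 4: 4

Answer: 4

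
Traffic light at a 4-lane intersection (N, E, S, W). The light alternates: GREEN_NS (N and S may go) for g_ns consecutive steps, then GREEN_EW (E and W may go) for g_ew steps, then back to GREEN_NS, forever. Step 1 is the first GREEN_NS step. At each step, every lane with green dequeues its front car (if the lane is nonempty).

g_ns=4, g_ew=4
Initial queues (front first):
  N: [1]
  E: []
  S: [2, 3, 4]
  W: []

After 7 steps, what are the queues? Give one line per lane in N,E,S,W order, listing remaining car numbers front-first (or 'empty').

Step 1 [NS]: N:car1-GO,E:wait,S:car2-GO,W:wait | queues: N=0 E=0 S=2 W=0
Step 2 [NS]: N:empty,E:wait,S:car3-GO,W:wait | queues: N=0 E=0 S=1 W=0
Step 3 [NS]: N:empty,E:wait,S:car4-GO,W:wait | queues: N=0 E=0 S=0 W=0

N: empty
E: empty
S: empty
W: empty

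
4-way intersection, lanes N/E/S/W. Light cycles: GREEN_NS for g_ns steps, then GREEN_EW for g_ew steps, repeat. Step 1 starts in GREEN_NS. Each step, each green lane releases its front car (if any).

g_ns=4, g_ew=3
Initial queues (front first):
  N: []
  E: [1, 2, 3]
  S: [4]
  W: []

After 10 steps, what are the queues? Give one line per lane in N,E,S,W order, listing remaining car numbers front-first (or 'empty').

Step 1 [NS]: N:empty,E:wait,S:car4-GO,W:wait | queues: N=0 E=3 S=0 W=0
Step 2 [NS]: N:empty,E:wait,S:empty,W:wait | queues: N=0 E=3 S=0 W=0
Step 3 [NS]: N:empty,E:wait,S:empty,W:wait | queues: N=0 E=3 S=0 W=0
Step 4 [NS]: N:empty,E:wait,S:empty,W:wait | queues: N=0 E=3 S=0 W=0
Step 5 [EW]: N:wait,E:car1-GO,S:wait,W:empty | queues: N=0 E=2 S=0 W=0
Step 6 [EW]: N:wait,E:car2-GO,S:wait,W:empty | queues: N=0 E=1 S=0 W=0
Step 7 [EW]: N:wait,E:car3-GO,S:wait,W:empty | queues: N=0 E=0 S=0 W=0

N: empty
E: empty
S: empty
W: empty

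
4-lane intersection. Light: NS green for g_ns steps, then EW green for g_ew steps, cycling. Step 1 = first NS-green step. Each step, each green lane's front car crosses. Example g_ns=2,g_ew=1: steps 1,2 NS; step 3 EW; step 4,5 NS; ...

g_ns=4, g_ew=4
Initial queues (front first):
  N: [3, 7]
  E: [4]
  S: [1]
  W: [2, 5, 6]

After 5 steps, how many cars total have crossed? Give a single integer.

Answer: 5

Derivation:
Step 1 [NS]: N:car3-GO,E:wait,S:car1-GO,W:wait | queues: N=1 E=1 S=0 W=3
Step 2 [NS]: N:car7-GO,E:wait,S:empty,W:wait | queues: N=0 E=1 S=0 W=3
Step 3 [NS]: N:empty,E:wait,S:empty,W:wait | queues: N=0 E=1 S=0 W=3
Step 4 [NS]: N:empty,E:wait,S:empty,W:wait | queues: N=0 E=1 S=0 W=3
Step 5 [EW]: N:wait,E:car4-GO,S:wait,W:car2-GO | queues: N=0 E=0 S=0 W=2
Cars crossed by step 5: 5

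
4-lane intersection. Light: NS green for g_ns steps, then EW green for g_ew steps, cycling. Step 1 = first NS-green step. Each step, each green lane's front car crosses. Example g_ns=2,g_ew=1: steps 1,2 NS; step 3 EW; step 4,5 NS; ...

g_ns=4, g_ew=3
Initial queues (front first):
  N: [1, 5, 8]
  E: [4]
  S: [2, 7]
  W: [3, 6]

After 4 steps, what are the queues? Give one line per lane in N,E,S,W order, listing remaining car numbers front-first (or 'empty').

Step 1 [NS]: N:car1-GO,E:wait,S:car2-GO,W:wait | queues: N=2 E=1 S=1 W=2
Step 2 [NS]: N:car5-GO,E:wait,S:car7-GO,W:wait | queues: N=1 E=1 S=0 W=2
Step 3 [NS]: N:car8-GO,E:wait,S:empty,W:wait | queues: N=0 E=1 S=0 W=2
Step 4 [NS]: N:empty,E:wait,S:empty,W:wait | queues: N=0 E=1 S=0 W=2

N: empty
E: 4
S: empty
W: 3 6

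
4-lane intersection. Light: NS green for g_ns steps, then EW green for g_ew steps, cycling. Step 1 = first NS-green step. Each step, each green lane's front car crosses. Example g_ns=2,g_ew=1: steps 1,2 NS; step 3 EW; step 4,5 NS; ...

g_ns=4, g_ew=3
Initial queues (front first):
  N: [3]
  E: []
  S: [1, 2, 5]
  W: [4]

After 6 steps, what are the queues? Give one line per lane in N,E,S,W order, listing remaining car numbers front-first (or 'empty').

Step 1 [NS]: N:car3-GO,E:wait,S:car1-GO,W:wait | queues: N=0 E=0 S=2 W=1
Step 2 [NS]: N:empty,E:wait,S:car2-GO,W:wait | queues: N=0 E=0 S=1 W=1
Step 3 [NS]: N:empty,E:wait,S:car5-GO,W:wait | queues: N=0 E=0 S=0 W=1
Step 4 [NS]: N:empty,E:wait,S:empty,W:wait | queues: N=0 E=0 S=0 W=1
Step 5 [EW]: N:wait,E:empty,S:wait,W:car4-GO | queues: N=0 E=0 S=0 W=0

N: empty
E: empty
S: empty
W: empty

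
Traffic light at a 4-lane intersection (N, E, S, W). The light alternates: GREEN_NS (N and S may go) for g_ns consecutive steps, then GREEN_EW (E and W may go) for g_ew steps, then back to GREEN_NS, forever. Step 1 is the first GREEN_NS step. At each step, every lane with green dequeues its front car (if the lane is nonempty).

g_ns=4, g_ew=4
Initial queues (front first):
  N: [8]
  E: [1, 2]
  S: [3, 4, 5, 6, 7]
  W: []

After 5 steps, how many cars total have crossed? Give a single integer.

Answer: 6

Derivation:
Step 1 [NS]: N:car8-GO,E:wait,S:car3-GO,W:wait | queues: N=0 E=2 S=4 W=0
Step 2 [NS]: N:empty,E:wait,S:car4-GO,W:wait | queues: N=0 E=2 S=3 W=0
Step 3 [NS]: N:empty,E:wait,S:car5-GO,W:wait | queues: N=0 E=2 S=2 W=0
Step 4 [NS]: N:empty,E:wait,S:car6-GO,W:wait | queues: N=0 E=2 S=1 W=0
Step 5 [EW]: N:wait,E:car1-GO,S:wait,W:empty | queues: N=0 E=1 S=1 W=0
Cars crossed by step 5: 6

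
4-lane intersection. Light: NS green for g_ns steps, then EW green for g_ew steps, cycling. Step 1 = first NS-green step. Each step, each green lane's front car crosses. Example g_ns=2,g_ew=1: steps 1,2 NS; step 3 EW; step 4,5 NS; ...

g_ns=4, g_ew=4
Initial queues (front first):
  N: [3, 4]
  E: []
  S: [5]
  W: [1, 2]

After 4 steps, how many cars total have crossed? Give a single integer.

Step 1 [NS]: N:car3-GO,E:wait,S:car5-GO,W:wait | queues: N=1 E=0 S=0 W=2
Step 2 [NS]: N:car4-GO,E:wait,S:empty,W:wait | queues: N=0 E=0 S=0 W=2
Step 3 [NS]: N:empty,E:wait,S:empty,W:wait | queues: N=0 E=0 S=0 W=2
Step 4 [NS]: N:empty,E:wait,S:empty,W:wait | queues: N=0 E=0 S=0 W=2
Cars crossed by step 4: 3

Answer: 3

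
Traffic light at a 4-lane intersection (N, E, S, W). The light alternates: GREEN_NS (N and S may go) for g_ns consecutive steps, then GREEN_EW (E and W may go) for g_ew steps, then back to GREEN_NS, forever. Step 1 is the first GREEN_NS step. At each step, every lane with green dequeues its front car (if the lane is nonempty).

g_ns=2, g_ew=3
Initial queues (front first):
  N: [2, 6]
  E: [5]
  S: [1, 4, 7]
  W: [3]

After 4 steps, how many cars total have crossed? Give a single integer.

Answer: 6

Derivation:
Step 1 [NS]: N:car2-GO,E:wait,S:car1-GO,W:wait | queues: N=1 E=1 S=2 W=1
Step 2 [NS]: N:car6-GO,E:wait,S:car4-GO,W:wait | queues: N=0 E=1 S=1 W=1
Step 3 [EW]: N:wait,E:car5-GO,S:wait,W:car3-GO | queues: N=0 E=0 S=1 W=0
Step 4 [EW]: N:wait,E:empty,S:wait,W:empty | queues: N=0 E=0 S=1 W=0
Cars crossed by step 4: 6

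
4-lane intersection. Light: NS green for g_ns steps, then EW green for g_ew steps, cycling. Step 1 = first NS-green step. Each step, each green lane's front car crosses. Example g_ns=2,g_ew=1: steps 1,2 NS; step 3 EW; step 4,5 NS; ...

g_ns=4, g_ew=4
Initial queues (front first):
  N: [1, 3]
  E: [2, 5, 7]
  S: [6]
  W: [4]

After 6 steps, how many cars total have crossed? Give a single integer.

Answer: 6

Derivation:
Step 1 [NS]: N:car1-GO,E:wait,S:car6-GO,W:wait | queues: N=1 E=3 S=0 W=1
Step 2 [NS]: N:car3-GO,E:wait,S:empty,W:wait | queues: N=0 E=3 S=0 W=1
Step 3 [NS]: N:empty,E:wait,S:empty,W:wait | queues: N=0 E=3 S=0 W=1
Step 4 [NS]: N:empty,E:wait,S:empty,W:wait | queues: N=0 E=3 S=0 W=1
Step 5 [EW]: N:wait,E:car2-GO,S:wait,W:car4-GO | queues: N=0 E=2 S=0 W=0
Step 6 [EW]: N:wait,E:car5-GO,S:wait,W:empty | queues: N=0 E=1 S=0 W=0
Cars crossed by step 6: 6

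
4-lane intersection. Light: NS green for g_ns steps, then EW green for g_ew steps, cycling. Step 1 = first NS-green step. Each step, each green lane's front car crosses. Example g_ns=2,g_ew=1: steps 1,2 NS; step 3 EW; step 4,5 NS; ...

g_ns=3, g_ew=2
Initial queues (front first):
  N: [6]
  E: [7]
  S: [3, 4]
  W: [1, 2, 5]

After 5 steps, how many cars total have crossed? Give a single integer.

Step 1 [NS]: N:car6-GO,E:wait,S:car3-GO,W:wait | queues: N=0 E=1 S=1 W=3
Step 2 [NS]: N:empty,E:wait,S:car4-GO,W:wait | queues: N=0 E=1 S=0 W=3
Step 3 [NS]: N:empty,E:wait,S:empty,W:wait | queues: N=0 E=1 S=0 W=3
Step 4 [EW]: N:wait,E:car7-GO,S:wait,W:car1-GO | queues: N=0 E=0 S=0 W=2
Step 5 [EW]: N:wait,E:empty,S:wait,W:car2-GO | queues: N=0 E=0 S=0 W=1
Cars crossed by step 5: 6

Answer: 6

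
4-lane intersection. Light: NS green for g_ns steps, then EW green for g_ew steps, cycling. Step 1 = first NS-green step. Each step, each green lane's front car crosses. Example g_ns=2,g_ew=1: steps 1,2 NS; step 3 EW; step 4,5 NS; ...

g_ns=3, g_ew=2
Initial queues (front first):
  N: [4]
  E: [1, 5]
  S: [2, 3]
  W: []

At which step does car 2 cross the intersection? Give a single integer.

Step 1 [NS]: N:car4-GO,E:wait,S:car2-GO,W:wait | queues: N=0 E=2 S=1 W=0
Step 2 [NS]: N:empty,E:wait,S:car3-GO,W:wait | queues: N=0 E=2 S=0 W=0
Step 3 [NS]: N:empty,E:wait,S:empty,W:wait | queues: N=0 E=2 S=0 W=0
Step 4 [EW]: N:wait,E:car1-GO,S:wait,W:empty | queues: N=0 E=1 S=0 W=0
Step 5 [EW]: N:wait,E:car5-GO,S:wait,W:empty | queues: N=0 E=0 S=0 W=0
Car 2 crosses at step 1

1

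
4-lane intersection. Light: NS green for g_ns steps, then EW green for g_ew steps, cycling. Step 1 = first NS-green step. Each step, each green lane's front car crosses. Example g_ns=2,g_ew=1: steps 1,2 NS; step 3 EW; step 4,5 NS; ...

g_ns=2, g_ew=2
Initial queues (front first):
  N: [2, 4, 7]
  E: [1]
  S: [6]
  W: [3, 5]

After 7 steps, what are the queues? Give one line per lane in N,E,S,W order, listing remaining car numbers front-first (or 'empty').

Step 1 [NS]: N:car2-GO,E:wait,S:car6-GO,W:wait | queues: N=2 E=1 S=0 W=2
Step 2 [NS]: N:car4-GO,E:wait,S:empty,W:wait | queues: N=1 E=1 S=0 W=2
Step 3 [EW]: N:wait,E:car1-GO,S:wait,W:car3-GO | queues: N=1 E=0 S=0 W=1
Step 4 [EW]: N:wait,E:empty,S:wait,W:car5-GO | queues: N=1 E=0 S=0 W=0
Step 5 [NS]: N:car7-GO,E:wait,S:empty,W:wait | queues: N=0 E=0 S=0 W=0

N: empty
E: empty
S: empty
W: empty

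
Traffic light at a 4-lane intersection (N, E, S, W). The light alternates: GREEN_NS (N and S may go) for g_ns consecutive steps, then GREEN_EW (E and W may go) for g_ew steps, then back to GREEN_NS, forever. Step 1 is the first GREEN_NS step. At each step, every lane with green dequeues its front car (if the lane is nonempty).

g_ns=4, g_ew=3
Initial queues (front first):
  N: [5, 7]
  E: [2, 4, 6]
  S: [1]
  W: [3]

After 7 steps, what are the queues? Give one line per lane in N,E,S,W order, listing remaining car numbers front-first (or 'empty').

Step 1 [NS]: N:car5-GO,E:wait,S:car1-GO,W:wait | queues: N=1 E=3 S=0 W=1
Step 2 [NS]: N:car7-GO,E:wait,S:empty,W:wait | queues: N=0 E=3 S=0 W=1
Step 3 [NS]: N:empty,E:wait,S:empty,W:wait | queues: N=0 E=3 S=0 W=1
Step 4 [NS]: N:empty,E:wait,S:empty,W:wait | queues: N=0 E=3 S=0 W=1
Step 5 [EW]: N:wait,E:car2-GO,S:wait,W:car3-GO | queues: N=0 E=2 S=0 W=0
Step 6 [EW]: N:wait,E:car4-GO,S:wait,W:empty | queues: N=0 E=1 S=0 W=0
Step 7 [EW]: N:wait,E:car6-GO,S:wait,W:empty | queues: N=0 E=0 S=0 W=0

N: empty
E: empty
S: empty
W: empty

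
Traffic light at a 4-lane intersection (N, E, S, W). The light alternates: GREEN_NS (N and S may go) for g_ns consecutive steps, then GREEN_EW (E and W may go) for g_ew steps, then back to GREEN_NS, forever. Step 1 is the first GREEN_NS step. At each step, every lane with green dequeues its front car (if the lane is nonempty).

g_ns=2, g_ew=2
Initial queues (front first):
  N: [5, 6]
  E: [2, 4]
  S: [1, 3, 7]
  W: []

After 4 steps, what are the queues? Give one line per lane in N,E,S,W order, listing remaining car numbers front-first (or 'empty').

Step 1 [NS]: N:car5-GO,E:wait,S:car1-GO,W:wait | queues: N=1 E=2 S=2 W=0
Step 2 [NS]: N:car6-GO,E:wait,S:car3-GO,W:wait | queues: N=0 E=2 S=1 W=0
Step 3 [EW]: N:wait,E:car2-GO,S:wait,W:empty | queues: N=0 E=1 S=1 W=0
Step 4 [EW]: N:wait,E:car4-GO,S:wait,W:empty | queues: N=0 E=0 S=1 W=0

N: empty
E: empty
S: 7
W: empty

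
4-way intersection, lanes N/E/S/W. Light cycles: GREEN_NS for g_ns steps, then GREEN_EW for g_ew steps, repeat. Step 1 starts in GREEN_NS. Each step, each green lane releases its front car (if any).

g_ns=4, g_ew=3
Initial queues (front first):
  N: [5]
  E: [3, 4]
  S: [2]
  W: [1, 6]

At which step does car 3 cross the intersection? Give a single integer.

Step 1 [NS]: N:car5-GO,E:wait,S:car2-GO,W:wait | queues: N=0 E=2 S=0 W=2
Step 2 [NS]: N:empty,E:wait,S:empty,W:wait | queues: N=0 E=2 S=0 W=2
Step 3 [NS]: N:empty,E:wait,S:empty,W:wait | queues: N=0 E=2 S=0 W=2
Step 4 [NS]: N:empty,E:wait,S:empty,W:wait | queues: N=0 E=2 S=0 W=2
Step 5 [EW]: N:wait,E:car3-GO,S:wait,W:car1-GO | queues: N=0 E=1 S=0 W=1
Step 6 [EW]: N:wait,E:car4-GO,S:wait,W:car6-GO | queues: N=0 E=0 S=0 W=0
Car 3 crosses at step 5

5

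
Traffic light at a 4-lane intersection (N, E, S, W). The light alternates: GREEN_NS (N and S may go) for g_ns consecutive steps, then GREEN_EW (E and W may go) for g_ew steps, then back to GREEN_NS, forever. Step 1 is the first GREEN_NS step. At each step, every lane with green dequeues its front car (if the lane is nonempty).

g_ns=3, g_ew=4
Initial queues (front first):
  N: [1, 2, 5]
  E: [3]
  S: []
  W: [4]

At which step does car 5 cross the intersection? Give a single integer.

Step 1 [NS]: N:car1-GO,E:wait,S:empty,W:wait | queues: N=2 E=1 S=0 W=1
Step 2 [NS]: N:car2-GO,E:wait,S:empty,W:wait | queues: N=1 E=1 S=0 W=1
Step 3 [NS]: N:car5-GO,E:wait,S:empty,W:wait | queues: N=0 E=1 S=0 W=1
Step 4 [EW]: N:wait,E:car3-GO,S:wait,W:car4-GO | queues: N=0 E=0 S=0 W=0
Car 5 crosses at step 3

3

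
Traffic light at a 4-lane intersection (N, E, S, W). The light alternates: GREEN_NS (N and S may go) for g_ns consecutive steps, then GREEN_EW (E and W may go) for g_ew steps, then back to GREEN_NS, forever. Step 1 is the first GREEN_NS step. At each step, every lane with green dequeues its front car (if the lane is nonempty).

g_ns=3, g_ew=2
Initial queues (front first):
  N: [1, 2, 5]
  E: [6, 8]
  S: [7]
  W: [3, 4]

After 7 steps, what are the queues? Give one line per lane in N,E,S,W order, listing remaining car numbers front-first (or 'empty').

Step 1 [NS]: N:car1-GO,E:wait,S:car7-GO,W:wait | queues: N=2 E=2 S=0 W=2
Step 2 [NS]: N:car2-GO,E:wait,S:empty,W:wait | queues: N=1 E=2 S=0 W=2
Step 3 [NS]: N:car5-GO,E:wait,S:empty,W:wait | queues: N=0 E=2 S=0 W=2
Step 4 [EW]: N:wait,E:car6-GO,S:wait,W:car3-GO | queues: N=0 E=1 S=0 W=1
Step 5 [EW]: N:wait,E:car8-GO,S:wait,W:car4-GO | queues: N=0 E=0 S=0 W=0

N: empty
E: empty
S: empty
W: empty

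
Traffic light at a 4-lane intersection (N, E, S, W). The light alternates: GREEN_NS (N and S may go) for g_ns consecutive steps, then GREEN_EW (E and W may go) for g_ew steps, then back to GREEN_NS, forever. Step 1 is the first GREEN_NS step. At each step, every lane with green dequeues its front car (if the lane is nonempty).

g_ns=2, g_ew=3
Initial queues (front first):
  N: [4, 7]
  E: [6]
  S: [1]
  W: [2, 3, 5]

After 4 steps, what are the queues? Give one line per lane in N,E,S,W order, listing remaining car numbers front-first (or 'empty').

Step 1 [NS]: N:car4-GO,E:wait,S:car1-GO,W:wait | queues: N=1 E=1 S=0 W=3
Step 2 [NS]: N:car7-GO,E:wait,S:empty,W:wait | queues: N=0 E=1 S=0 W=3
Step 3 [EW]: N:wait,E:car6-GO,S:wait,W:car2-GO | queues: N=0 E=0 S=0 W=2
Step 4 [EW]: N:wait,E:empty,S:wait,W:car3-GO | queues: N=0 E=0 S=0 W=1

N: empty
E: empty
S: empty
W: 5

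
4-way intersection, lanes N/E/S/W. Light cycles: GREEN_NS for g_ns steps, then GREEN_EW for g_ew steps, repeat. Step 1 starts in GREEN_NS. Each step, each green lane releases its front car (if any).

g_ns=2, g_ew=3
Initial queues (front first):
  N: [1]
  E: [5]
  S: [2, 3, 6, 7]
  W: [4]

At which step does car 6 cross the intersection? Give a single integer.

Step 1 [NS]: N:car1-GO,E:wait,S:car2-GO,W:wait | queues: N=0 E=1 S=3 W=1
Step 2 [NS]: N:empty,E:wait,S:car3-GO,W:wait | queues: N=0 E=1 S=2 W=1
Step 3 [EW]: N:wait,E:car5-GO,S:wait,W:car4-GO | queues: N=0 E=0 S=2 W=0
Step 4 [EW]: N:wait,E:empty,S:wait,W:empty | queues: N=0 E=0 S=2 W=0
Step 5 [EW]: N:wait,E:empty,S:wait,W:empty | queues: N=0 E=0 S=2 W=0
Step 6 [NS]: N:empty,E:wait,S:car6-GO,W:wait | queues: N=0 E=0 S=1 W=0
Step 7 [NS]: N:empty,E:wait,S:car7-GO,W:wait | queues: N=0 E=0 S=0 W=0
Car 6 crosses at step 6

6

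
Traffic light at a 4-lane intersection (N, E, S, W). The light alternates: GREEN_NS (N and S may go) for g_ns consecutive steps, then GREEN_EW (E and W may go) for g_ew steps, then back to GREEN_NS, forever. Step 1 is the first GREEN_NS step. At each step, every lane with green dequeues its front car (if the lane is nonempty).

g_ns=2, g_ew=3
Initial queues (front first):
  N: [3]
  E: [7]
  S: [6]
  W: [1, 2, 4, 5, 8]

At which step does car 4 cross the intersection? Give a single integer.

Step 1 [NS]: N:car3-GO,E:wait,S:car6-GO,W:wait | queues: N=0 E=1 S=0 W=5
Step 2 [NS]: N:empty,E:wait,S:empty,W:wait | queues: N=0 E=1 S=0 W=5
Step 3 [EW]: N:wait,E:car7-GO,S:wait,W:car1-GO | queues: N=0 E=0 S=0 W=4
Step 4 [EW]: N:wait,E:empty,S:wait,W:car2-GO | queues: N=0 E=0 S=0 W=3
Step 5 [EW]: N:wait,E:empty,S:wait,W:car4-GO | queues: N=0 E=0 S=0 W=2
Step 6 [NS]: N:empty,E:wait,S:empty,W:wait | queues: N=0 E=0 S=0 W=2
Step 7 [NS]: N:empty,E:wait,S:empty,W:wait | queues: N=0 E=0 S=0 W=2
Step 8 [EW]: N:wait,E:empty,S:wait,W:car5-GO | queues: N=0 E=0 S=0 W=1
Step 9 [EW]: N:wait,E:empty,S:wait,W:car8-GO | queues: N=0 E=0 S=0 W=0
Car 4 crosses at step 5

5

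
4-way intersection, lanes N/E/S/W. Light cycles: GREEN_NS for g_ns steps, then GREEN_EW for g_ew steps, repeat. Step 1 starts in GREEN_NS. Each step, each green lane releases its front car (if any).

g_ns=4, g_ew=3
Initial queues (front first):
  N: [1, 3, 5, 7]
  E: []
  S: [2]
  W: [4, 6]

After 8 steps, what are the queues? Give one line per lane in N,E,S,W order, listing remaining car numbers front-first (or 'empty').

Step 1 [NS]: N:car1-GO,E:wait,S:car2-GO,W:wait | queues: N=3 E=0 S=0 W=2
Step 2 [NS]: N:car3-GO,E:wait,S:empty,W:wait | queues: N=2 E=0 S=0 W=2
Step 3 [NS]: N:car5-GO,E:wait,S:empty,W:wait | queues: N=1 E=0 S=0 W=2
Step 4 [NS]: N:car7-GO,E:wait,S:empty,W:wait | queues: N=0 E=0 S=0 W=2
Step 5 [EW]: N:wait,E:empty,S:wait,W:car4-GO | queues: N=0 E=0 S=0 W=1
Step 6 [EW]: N:wait,E:empty,S:wait,W:car6-GO | queues: N=0 E=0 S=0 W=0

N: empty
E: empty
S: empty
W: empty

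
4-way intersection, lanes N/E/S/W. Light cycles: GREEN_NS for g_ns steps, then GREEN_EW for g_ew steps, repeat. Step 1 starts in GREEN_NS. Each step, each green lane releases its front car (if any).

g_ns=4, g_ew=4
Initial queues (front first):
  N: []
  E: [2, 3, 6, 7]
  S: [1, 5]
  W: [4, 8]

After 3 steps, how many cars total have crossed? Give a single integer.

Answer: 2

Derivation:
Step 1 [NS]: N:empty,E:wait,S:car1-GO,W:wait | queues: N=0 E=4 S=1 W=2
Step 2 [NS]: N:empty,E:wait,S:car5-GO,W:wait | queues: N=0 E=4 S=0 W=2
Step 3 [NS]: N:empty,E:wait,S:empty,W:wait | queues: N=0 E=4 S=0 W=2
Cars crossed by step 3: 2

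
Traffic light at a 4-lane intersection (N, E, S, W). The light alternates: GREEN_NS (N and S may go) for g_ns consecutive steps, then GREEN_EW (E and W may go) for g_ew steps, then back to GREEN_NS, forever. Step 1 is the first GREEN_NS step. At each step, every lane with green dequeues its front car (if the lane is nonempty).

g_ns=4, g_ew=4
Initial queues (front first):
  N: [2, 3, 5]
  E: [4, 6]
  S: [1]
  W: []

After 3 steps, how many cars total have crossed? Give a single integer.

Answer: 4

Derivation:
Step 1 [NS]: N:car2-GO,E:wait,S:car1-GO,W:wait | queues: N=2 E=2 S=0 W=0
Step 2 [NS]: N:car3-GO,E:wait,S:empty,W:wait | queues: N=1 E=2 S=0 W=0
Step 3 [NS]: N:car5-GO,E:wait,S:empty,W:wait | queues: N=0 E=2 S=0 W=0
Cars crossed by step 3: 4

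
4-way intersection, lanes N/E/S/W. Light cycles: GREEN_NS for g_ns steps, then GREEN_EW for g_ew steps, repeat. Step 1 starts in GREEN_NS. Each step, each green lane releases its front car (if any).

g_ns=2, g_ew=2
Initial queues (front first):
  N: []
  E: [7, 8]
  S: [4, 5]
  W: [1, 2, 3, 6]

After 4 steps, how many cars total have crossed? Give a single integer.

Answer: 6

Derivation:
Step 1 [NS]: N:empty,E:wait,S:car4-GO,W:wait | queues: N=0 E=2 S=1 W=4
Step 2 [NS]: N:empty,E:wait,S:car5-GO,W:wait | queues: N=0 E=2 S=0 W=4
Step 3 [EW]: N:wait,E:car7-GO,S:wait,W:car1-GO | queues: N=0 E=1 S=0 W=3
Step 4 [EW]: N:wait,E:car8-GO,S:wait,W:car2-GO | queues: N=0 E=0 S=0 W=2
Cars crossed by step 4: 6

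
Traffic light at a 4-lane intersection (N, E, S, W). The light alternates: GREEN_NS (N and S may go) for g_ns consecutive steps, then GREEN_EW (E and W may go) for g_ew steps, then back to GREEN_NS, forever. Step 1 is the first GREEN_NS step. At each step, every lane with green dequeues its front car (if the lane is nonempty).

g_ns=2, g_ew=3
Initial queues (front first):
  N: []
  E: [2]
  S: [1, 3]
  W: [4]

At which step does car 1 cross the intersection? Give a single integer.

Step 1 [NS]: N:empty,E:wait,S:car1-GO,W:wait | queues: N=0 E=1 S=1 W=1
Step 2 [NS]: N:empty,E:wait,S:car3-GO,W:wait | queues: N=0 E=1 S=0 W=1
Step 3 [EW]: N:wait,E:car2-GO,S:wait,W:car4-GO | queues: N=0 E=0 S=0 W=0
Car 1 crosses at step 1

1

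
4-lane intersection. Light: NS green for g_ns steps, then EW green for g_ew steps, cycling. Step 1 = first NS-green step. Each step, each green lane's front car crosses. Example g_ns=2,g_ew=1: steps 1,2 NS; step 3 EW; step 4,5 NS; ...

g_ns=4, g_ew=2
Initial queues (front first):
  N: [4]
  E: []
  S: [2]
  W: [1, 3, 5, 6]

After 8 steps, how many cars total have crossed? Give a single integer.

Answer: 4

Derivation:
Step 1 [NS]: N:car4-GO,E:wait,S:car2-GO,W:wait | queues: N=0 E=0 S=0 W=4
Step 2 [NS]: N:empty,E:wait,S:empty,W:wait | queues: N=0 E=0 S=0 W=4
Step 3 [NS]: N:empty,E:wait,S:empty,W:wait | queues: N=0 E=0 S=0 W=4
Step 4 [NS]: N:empty,E:wait,S:empty,W:wait | queues: N=0 E=0 S=0 W=4
Step 5 [EW]: N:wait,E:empty,S:wait,W:car1-GO | queues: N=0 E=0 S=0 W=3
Step 6 [EW]: N:wait,E:empty,S:wait,W:car3-GO | queues: N=0 E=0 S=0 W=2
Step 7 [NS]: N:empty,E:wait,S:empty,W:wait | queues: N=0 E=0 S=0 W=2
Step 8 [NS]: N:empty,E:wait,S:empty,W:wait | queues: N=0 E=0 S=0 W=2
Cars crossed by step 8: 4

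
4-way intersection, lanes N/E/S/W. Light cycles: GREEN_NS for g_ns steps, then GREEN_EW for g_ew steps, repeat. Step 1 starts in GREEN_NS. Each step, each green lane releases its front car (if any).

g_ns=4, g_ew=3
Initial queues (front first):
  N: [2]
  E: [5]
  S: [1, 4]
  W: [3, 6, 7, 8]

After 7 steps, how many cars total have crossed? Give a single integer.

Answer: 7

Derivation:
Step 1 [NS]: N:car2-GO,E:wait,S:car1-GO,W:wait | queues: N=0 E=1 S=1 W=4
Step 2 [NS]: N:empty,E:wait,S:car4-GO,W:wait | queues: N=0 E=1 S=0 W=4
Step 3 [NS]: N:empty,E:wait,S:empty,W:wait | queues: N=0 E=1 S=0 W=4
Step 4 [NS]: N:empty,E:wait,S:empty,W:wait | queues: N=0 E=1 S=0 W=4
Step 5 [EW]: N:wait,E:car5-GO,S:wait,W:car3-GO | queues: N=0 E=0 S=0 W=3
Step 6 [EW]: N:wait,E:empty,S:wait,W:car6-GO | queues: N=0 E=0 S=0 W=2
Step 7 [EW]: N:wait,E:empty,S:wait,W:car7-GO | queues: N=0 E=0 S=0 W=1
Cars crossed by step 7: 7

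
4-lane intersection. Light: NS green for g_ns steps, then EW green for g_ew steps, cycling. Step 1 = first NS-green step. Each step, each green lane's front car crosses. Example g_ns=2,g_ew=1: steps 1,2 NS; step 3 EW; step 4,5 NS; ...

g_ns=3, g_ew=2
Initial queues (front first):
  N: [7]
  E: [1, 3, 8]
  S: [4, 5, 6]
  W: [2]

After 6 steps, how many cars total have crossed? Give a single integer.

Answer: 7

Derivation:
Step 1 [NS]: N:car7-GO,E:wait,S:car4-GO,W:wait | queues: N=0 E=3 S=2 W=1
Step 2 [NS]: N:empty,E:wait,S:car5-GO,W:wait | queues: N=0 E=3 S=1 W=1
Step 3 [NS]: N:empty,E:wait,S:car6-GO,W:wait | queues: N=0 E=3 S=0 W=1
Step 4 [EW]: N:wait,E:car1-GO,S:wait,W:car2-GO | queues: N=0 E=2 S=0 W=0
Step 5 [EW]: N:wait,E:car3-GO,S:wait,W:empty | queues: N=0 E=1 S=0 W=0
Step 6 [NS]: N:empty,E:wait,S:empty,W:wait | queues: N=0 E=1 S=0 W=0
Cars crossed by step 6: 7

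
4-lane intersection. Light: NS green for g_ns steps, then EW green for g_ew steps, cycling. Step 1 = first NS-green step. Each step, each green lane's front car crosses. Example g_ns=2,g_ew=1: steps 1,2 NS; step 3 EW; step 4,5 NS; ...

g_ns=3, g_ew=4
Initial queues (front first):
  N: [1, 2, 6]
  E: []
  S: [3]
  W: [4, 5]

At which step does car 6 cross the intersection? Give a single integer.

Step 1 [NS]: N:car1-GO,E:wait,S:car3-GO,W:wait | queues: N=2 E=0 S=0 W=2
Step 2 [NS]: N:car2-GO,E:wait,S:empty,W:wait | queues: N=1 E=0 S=0 W=2
Step 3 [NS]: N:car6-GO,E:wait,S:empty,W:wait | queues: N=0 E=0 S=0 W=2
Step 4 [EW]: N:wait,E:empty,S:wait,W:car4-GO | queues: N=0 E=0 S=0 W=1
Step 5 [EW]: N:wait,E:empty,S:wait,W:car5-GO | queues: N=0 E=0 S=0 W=0
Car 6 crosses at step 3

3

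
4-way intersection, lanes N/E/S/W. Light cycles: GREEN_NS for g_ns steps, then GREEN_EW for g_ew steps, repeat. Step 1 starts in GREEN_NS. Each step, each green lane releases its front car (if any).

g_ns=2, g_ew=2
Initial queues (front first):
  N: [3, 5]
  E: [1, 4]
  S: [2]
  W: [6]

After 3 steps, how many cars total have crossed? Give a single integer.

Step 1 [NS]: N:car3-GO,E:wait,S:car2-GO,W:wait | queues: N=1 E=2 S=0 W=1
Step 2 [NS]: N:car5-GO,E:wait,S:empty,W:wait | queues: N=0 E=2 S=0 W=1
Step 3 [EW]: N:wait,E:car1-GO,S:wait,W:car6-GO | queues: N=0 E=1 S=0 W=0
Cars crossed by step 3: 5

Answer: 5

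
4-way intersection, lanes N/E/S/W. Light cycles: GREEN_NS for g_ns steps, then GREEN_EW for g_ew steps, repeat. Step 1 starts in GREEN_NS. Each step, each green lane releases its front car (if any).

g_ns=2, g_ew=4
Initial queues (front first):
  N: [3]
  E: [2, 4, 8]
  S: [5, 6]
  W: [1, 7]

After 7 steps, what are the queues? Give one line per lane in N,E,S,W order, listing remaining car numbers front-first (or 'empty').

Step 1 [NS]: N:car3-GO,E:wait,S:car5-GO,W:wait | queues: N=0 E=3 S=1 W=2
Step 2 [NS]: N:empty,E:wait,S:car6-GO,W:wait | queues: N=0 E=3 S=0 W=2
Step 3 [EW]: N:wait,E:car2-GO,S:wait,W:car1-GO | queues: N=0 E=2 S=0 W=1
Step 4 [EW]: N:wait,E:car4-GO,S:wait,W:car7-GO | queues: N=0 E=1 S=0 W=0
Step 5 [EW]: N:wait,E:car8-GO,S:wait,W:empty | queues: N=0 E=0 S=0 W=0

N: empty
E: empty
S: empty
W: empty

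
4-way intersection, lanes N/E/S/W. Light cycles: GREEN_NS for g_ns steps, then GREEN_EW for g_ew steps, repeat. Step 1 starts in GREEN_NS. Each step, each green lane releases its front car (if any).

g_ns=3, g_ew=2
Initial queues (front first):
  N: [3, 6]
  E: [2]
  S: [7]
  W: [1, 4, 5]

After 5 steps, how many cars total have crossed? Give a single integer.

Step 1 [NS]: N:car3-GO,E:wait,S:car7-GO,W:wait | queues: N=1 E=1 S=0 W=3
Step 2 [NS]: N:car6-GO,E:wait,S:empty,W:wait | queues: N=0 E=1 S=0 W=3
Step 3 [NS]: N:empty,E:wait,S:empty,W:wait | queues: N=0 E=1 S=0 W=3
Step 4 [EW]: N:wait,E:car2-GO,S:wait,W:car1-GO | queues: N=0 E=0 S=0 W=2
Step 5 [EW]: N:wait,E:empty,S:wait,W:car4-GO | queues: N=0 E=0 S=0 W=1
Cars crossed by step 5: 6

Answer: 6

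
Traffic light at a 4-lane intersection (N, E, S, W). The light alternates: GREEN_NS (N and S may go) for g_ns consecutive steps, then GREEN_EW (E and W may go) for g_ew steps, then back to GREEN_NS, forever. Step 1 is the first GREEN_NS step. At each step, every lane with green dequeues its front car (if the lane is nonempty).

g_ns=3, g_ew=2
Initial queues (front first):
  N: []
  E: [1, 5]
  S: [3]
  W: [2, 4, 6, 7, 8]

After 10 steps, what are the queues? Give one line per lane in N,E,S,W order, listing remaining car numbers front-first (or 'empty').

Step 1 [NS]: N:empty,E:wait,S:car3-GO,W:wait | queues: N=0 E=2 S=0 W=5
Step 2 [NS]: N:empty,E:wait,S:empty,W:wait | queues: N=0 E=2 S=0 W=5
Step 3 [NS]: N:empty,E:wait,S:empty,W:wait | queues: N=0 E=2 S=0 W=5
Step 4 [EW]: N:wait,E:car1-GO,S:wait,W:car2-GO | queues: N=0 E=1 S=0 W=4
Step 5 [EW]: N:wait,E:car5-GO,S:wait,W:car4-GO | queues: N=0 E=0 S=0 W=3
Step 6 [NS]: N:empty,E:wait,S:empty,W:wait | queues: N=0 E=0 S=0 W=3
Step 7 [NS]: N:empty,E:wait,S:empty,W:wait | queues: N=0 E=0 S=0 W=3
Step 8 [NS]: N:empty,E:wait,S:empty,W:wait | queues: N=0 E=0 S=0 W=3
Step 9 [EW]: N:wait,E:empty,S:wait,W:car6-GO | queues: N=0 E=0 S=0 W=2
Step 10 [EW]: N:wait,E:empty,S:wait,W:car7-GO | queues: N=0 E=0 S=0 W=1

N: empty
E: empty
S: empty
W: 8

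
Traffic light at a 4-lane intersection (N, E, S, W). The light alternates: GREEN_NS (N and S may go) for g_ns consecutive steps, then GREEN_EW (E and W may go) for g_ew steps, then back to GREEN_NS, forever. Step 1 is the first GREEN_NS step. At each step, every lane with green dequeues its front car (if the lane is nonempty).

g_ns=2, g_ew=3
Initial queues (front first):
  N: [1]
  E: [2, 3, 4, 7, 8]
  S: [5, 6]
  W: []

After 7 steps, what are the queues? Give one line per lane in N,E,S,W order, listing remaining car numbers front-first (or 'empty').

Step 1 [NS]: N:car1-GO,E:wait,S:car5-GO,W:wait | queues: N=0 E=5 S=1 W=0
Step 2 [NS]: N:empty,E:wait,S:car6-GO,W:wait | queues: N=0 E=5 S=0 W=0
Step 3 [EW]: N:wait,E:car2-GO,S:wait,W:empty | queues: N=0 E=4 S=0 W=0
Step 4 [EW]: N:wait,E:car3-GO,S:wait,W:empty | queues: N=0 E=3 S=0 W=0
Step 5 [EW]: N:wait,E:car4-GO,S:wait,W:empty | queues: N=0 E=2 S=0 W=0
Step 6 [NS]: N:empty,E:wait,S:empty,W:wait | queues: N=0 E=2 S=0 W=0
Step 7 [NS]: N:empty,E:wait,S:empty,W:wait | queues: N=0 E=2 S=0 W=0

N: empty
E: 7 8
S: empty
W: empty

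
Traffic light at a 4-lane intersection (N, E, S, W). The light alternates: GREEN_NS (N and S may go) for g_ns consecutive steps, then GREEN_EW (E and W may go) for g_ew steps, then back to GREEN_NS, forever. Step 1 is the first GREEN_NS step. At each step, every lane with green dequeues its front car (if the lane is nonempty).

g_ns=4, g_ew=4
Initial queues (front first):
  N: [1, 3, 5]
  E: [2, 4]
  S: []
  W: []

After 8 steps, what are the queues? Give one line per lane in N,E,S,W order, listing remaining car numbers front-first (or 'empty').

Step 1 [NS]: N:car1-GO,E:wait,S:empty,W:wait | queues: N=2 E=2 S=0 W=0
Step 2 [NS]: N:car3-GO,E:wait,S:empty,W:wait | queues: N=1 E=2 S=0 W=0
Step 3 [NS]: N:car5-GO,E:wait,S:empty,W:wait | queues: N=0 E=2 S=0 W=0
Step 4 [NS]: N:empty,E:wait,S:empty,W:wait | queues: N=0 E=2 S=0 W=0
Step 5 [EW]: N:wait,E:car2-GO,S:wait,W:empty | queues: N=0 E=1 S=0 W=0
Step 6 [EW]: N:wait,E:car4-GO,S:wait,W:empty | queues: N=0 E=0 S=0 W=0

N: empty
E: empty
S: empty
W: empty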